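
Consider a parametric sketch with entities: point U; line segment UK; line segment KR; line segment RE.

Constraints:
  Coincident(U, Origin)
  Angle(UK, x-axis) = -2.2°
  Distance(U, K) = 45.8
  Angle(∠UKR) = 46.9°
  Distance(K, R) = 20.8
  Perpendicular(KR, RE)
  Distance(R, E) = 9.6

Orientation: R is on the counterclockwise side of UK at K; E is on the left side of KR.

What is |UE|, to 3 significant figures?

26.0

U is at the origin; UK runs at -2.2° with length 45.8, so K = 45.8·(cos -2.2°, sin -2.2°) = (45.8, -1.76). ∠UKR = 46.9°, so KR runs at -2.2° + (180° − 46.9°) = 131° from the x-axis; with |KR| = 20.8, R = K + 20.8·(cos 131°, sin 131°) = (32.1, 14.0). KR is perpendicular to RE; with |RE| = 9.6 on the left of KR, E = R + 9.6·(-0.756, -0.655) = (24.9, 7.68). Then |UE| = |E − U| = 26.0.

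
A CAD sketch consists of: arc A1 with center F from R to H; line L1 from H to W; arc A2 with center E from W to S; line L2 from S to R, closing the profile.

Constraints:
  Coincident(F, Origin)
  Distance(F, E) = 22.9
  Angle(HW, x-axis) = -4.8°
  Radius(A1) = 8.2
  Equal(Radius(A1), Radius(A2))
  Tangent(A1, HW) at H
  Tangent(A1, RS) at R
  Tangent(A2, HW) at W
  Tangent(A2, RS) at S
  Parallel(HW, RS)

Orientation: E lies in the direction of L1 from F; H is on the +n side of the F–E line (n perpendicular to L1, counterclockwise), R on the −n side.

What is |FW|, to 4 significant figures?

24.32

The slot axis is L1's direction at -4.8°, so u = (cos -4.8°, sin -4.8°) = (0.9965, -0.08368) and n = (−sin -4.8°, cos -4.8°) = (0.08368, 0.9965). F is at the origin and E lies 22.9 along u from F, so E = 22.9·u = (22.82, -1.916). Tangency of A1 to both parallel lines with radius 8.2 puts H and R at F ± 8.2·n: H = (0.6862, 8.171), R = (-0.6862, -8.171). Equal radii place W and S the same way about E: W = E + 8.2·n = (23.51, 6.255), S = E − 8.2·n = (22.13, -10.09). Then |FW| = |W − F| = 24.32.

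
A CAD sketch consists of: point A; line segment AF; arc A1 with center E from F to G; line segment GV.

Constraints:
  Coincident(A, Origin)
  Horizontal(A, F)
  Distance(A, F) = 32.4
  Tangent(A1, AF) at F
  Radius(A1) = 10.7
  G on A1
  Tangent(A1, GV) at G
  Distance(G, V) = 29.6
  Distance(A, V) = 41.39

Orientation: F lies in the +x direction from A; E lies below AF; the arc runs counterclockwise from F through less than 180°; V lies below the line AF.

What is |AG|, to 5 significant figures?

23.573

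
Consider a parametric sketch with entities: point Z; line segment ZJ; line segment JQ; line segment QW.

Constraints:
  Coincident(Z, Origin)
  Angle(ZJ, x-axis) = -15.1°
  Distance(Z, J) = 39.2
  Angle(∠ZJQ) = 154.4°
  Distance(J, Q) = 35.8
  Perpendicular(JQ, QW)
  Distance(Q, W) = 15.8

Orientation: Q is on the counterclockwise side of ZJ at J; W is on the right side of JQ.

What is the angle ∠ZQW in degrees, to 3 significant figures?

103°

Z is at the origin; ZJ runs at -15.1° with length 39.2, so J = 39.2·(cos -15.1°, sin -15.1°) = (37.8, -10.2). ∠ZJQ = 154.4°, so JQ runs at -15.1° + (180° − 154.4°) = 10.5° from the x-axis; with |JQ| = 35.8, Q = J + 35.8·(cos 10.5°, sin 10.5°) = (73.0, -3.69). The perpendicularity gives QW at right angles to JQ; with |QW| = 15.8 on the right of JQ, W = Q + 15.8·(0.182, -0.983) = (75.9, -19.2). Then cos ∠ZQW = QZ·QW / (|QZ||QW|), giving 103°.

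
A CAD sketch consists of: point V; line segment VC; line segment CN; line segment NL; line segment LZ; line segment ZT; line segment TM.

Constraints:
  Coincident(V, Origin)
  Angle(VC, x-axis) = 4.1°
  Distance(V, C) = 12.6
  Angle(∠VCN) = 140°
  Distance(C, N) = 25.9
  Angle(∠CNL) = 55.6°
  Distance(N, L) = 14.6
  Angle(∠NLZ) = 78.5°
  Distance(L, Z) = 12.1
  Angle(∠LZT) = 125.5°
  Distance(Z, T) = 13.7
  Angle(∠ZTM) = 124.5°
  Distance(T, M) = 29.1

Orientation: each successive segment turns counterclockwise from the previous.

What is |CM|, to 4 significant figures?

44.14

V is at the origin; VC runs at 4.1° with length 12.6, so C = (12.57, 0.9009). ∠VCN = 140.0° gives CN at 44.10° from the x-axis; with |CN| = 25.9, N = (31.17, 18.93). ∠CNL = 55.6° gives NL at 168.5° from the x-axis; with |NL| = 14.6, L = (16.86, 21.84). ∠NLZ = 78.5° gives LZ at -90.00° from the x-axis; with |LZ| = 12.1, Z = (16.86, 9.736). ∠LZT = 125.5° gives ZT at -35.50° from the x-axis; with |ZT| = 13.7, T = (28.01, 1.780). ∠ZTM = 124.5° gives TM at 20.00° from the x-axis; with |TM| = 29.1, M = (55.36, 11.73). Then |CM| = |M − C| = 44.14.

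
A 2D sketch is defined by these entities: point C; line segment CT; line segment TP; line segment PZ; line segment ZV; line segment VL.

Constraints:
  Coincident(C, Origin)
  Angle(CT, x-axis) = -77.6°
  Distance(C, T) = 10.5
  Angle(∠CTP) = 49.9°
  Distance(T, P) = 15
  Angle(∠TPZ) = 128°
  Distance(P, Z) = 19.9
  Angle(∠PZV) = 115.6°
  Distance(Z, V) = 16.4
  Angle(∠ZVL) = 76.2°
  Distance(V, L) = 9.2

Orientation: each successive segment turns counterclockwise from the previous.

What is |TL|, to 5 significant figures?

27.645

C is at the origin; CT runs at -77.6° with length 10.5, so T = (2.2547, -10.255). ∠CTP = 49.9° gives TP at 52.500° from the x-axis; with |TP| = 15.0, P = (11.386, 1.6452). ∠TPZ = 128.0° gives PZ at 104.50° from the x-axis; with |PZ| = 19.9, Z = (6.4036, 20.911). ∠PZV = 115.6° gives ZV at 168.90° from the x-axis; with |ZV| = 16.4, V = (-9.6896, 24.069). ∠ZVL = 76.2° gives VL at -87.300° from the x-axis; with |VL| = 9.2, L = (-9.2562, 14.879). Then |TL| = |L − T| = 27.645.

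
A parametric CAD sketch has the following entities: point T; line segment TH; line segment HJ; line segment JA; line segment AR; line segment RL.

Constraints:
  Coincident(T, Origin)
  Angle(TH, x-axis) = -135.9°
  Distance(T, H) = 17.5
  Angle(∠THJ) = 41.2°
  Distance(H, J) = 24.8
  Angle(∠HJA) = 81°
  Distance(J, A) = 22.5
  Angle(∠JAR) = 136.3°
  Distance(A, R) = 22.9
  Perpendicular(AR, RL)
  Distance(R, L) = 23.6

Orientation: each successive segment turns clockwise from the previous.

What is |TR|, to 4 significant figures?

26.57

T is at the origin; TH runs at -135.9° with length 17.5, so H = (-12.57, -12.18). ∠THJ = 41.2° gives HJ at 85.30° from the x-axis; with |HJ| = 24.8, J = (-10.54, 12.54). ∠HJA = 81.0° gives JA at -13.70° from the x-axis; with |JA| = 22.5, A = (11.32, 7.209). ∠JAR = 136.3° gives AR at -57.40° from the x-axis; with |AR| = 22.9, R = (23.66, -12.08). Then |TR| = |R − T| = 26.57.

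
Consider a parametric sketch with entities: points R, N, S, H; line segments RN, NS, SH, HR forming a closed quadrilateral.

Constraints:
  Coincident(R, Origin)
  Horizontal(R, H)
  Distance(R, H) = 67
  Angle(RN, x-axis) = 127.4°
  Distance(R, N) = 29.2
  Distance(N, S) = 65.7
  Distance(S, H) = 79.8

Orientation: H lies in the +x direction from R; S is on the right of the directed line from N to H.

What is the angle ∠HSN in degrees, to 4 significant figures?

73.57°

Checks: |NS| = 65.70 ✓; |SH| = 79.80 ✓.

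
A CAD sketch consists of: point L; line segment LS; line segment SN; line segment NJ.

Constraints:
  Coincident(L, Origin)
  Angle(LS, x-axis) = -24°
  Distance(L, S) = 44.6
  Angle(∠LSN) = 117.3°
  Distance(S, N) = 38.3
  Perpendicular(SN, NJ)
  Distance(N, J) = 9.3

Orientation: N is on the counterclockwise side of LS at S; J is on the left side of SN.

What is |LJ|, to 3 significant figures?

66.1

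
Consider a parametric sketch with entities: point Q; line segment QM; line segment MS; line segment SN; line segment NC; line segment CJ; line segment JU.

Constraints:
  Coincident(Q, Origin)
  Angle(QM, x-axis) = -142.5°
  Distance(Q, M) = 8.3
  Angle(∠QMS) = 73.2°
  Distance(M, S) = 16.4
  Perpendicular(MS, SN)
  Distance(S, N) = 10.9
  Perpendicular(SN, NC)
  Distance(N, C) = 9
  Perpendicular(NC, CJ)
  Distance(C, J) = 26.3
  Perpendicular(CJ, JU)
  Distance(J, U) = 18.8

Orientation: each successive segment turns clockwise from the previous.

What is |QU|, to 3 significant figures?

33.3

Q is at the origin; QM runs at -142.5° with length 8.3, so M = (-6.58, -5.05). ∠QMS = 73.2° gives MS at 111° from the x-axis; with |MS| = 16.4, S = (-12.4, 10.3). The perpendicularity gives SN at right angles to MS, so SN runs at 20.7°; with |SN| = 10.9, N = (-2.19, 14.1). SN ⟂ NC, so NC runs at -69.3°; with |NC| = 9.0, C = (0.996, 5.72). NC ⟂ CJ, so CJ runs at -159°; with |CJ| = 26.3, J = (-23.6, -3.57). CJ ⟂ JU, so JU runs at 111°; with |JU| = 18.8, U = (-30.3, 14.0). Then |QU| = |U − Q| = 33.3.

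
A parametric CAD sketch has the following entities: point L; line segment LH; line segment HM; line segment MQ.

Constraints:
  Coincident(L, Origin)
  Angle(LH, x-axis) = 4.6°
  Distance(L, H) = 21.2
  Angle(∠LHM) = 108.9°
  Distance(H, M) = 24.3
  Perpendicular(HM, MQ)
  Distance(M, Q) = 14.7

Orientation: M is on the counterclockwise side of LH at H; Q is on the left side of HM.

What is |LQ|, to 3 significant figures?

31.6

∠LHM = 108.9°, so HM runs at 4.6° + (180° − 108.9°) = 75.7° from the x-axis; with |HM| = 24.3, M = H + 24.3·(cos 75.7°, sin 75.7°) = (27.1, 25.2). The perpendicularity gives MQ at right angles to HM; with |MQ| = 14.7 on the left of HM, Q = M + 14.7·(-0.969, 0.247) = (12.9, 28.9). Then |LQ| = |Q − L| = 31.6.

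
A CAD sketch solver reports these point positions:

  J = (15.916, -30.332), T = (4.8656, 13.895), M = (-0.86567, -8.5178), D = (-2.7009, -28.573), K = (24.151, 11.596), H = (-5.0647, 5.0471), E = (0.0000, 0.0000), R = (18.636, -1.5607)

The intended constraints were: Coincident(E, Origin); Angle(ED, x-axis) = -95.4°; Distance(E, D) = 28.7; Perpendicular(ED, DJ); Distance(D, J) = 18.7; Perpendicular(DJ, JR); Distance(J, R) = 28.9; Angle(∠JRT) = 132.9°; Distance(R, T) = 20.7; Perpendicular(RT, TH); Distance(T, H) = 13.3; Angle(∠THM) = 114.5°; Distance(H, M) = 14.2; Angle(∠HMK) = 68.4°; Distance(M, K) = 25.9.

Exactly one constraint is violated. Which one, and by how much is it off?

Distance(M, K) = 25.9 — off by 6.20.

E = (0.00, 0.00) ✓; ED at -95.40° ✓; |ED| = 28.70 ✓; ∠(ED, DJ) = 90.00° ✓; |DJ| = 18.70 ✓; ∠(DJ, JR) = 90.00° ✓; |JR| = 28.90 ✓; ∠JRT = 132.9° ✓; |RT| = 20.70 ✓; ∠(RT, TH) = 90.00° ✓; |TH| = 13.30 ✓; ∠THM = 114.5° ✓; |HM| = 14.20 ✓; ∠HMK = 68.40° ✓; |MK| = 32.10 ✗.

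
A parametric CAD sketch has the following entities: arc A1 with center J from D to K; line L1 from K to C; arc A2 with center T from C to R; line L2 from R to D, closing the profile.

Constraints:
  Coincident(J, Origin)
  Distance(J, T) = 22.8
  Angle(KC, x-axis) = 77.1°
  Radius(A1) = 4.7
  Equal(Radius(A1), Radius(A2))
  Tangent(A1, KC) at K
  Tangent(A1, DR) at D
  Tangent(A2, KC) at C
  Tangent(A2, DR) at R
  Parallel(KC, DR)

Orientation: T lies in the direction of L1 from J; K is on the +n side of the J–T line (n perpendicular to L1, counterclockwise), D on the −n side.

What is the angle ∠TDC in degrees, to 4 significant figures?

10.76°

The slot axis is L1's direction at 77.1°, so u = (cos 77.1°, sin 77.1°) = (0.2233, 0.9748) and n = (−sin 77.1°, cos 77.1°) = (-0.9748, 0.2233). J is at the origin and T lies 22.8 along u from J, so T = 22.8·u = (5.090, 22.22). Tangency of A1 to both parallel lines with radius 4.7 puts K and D at J ± 4.7·n: K = (-4.581, 1.049), D = (4.581, -1.049). Equal radii place C and R the same way about T: C = T + 4.7·n = (0.5087, 23.27), R = T − 4.7·n = (9.671, 21.18). Then cos ∠TDC = DT·DC / (|DT||DC|), giving 10.76°.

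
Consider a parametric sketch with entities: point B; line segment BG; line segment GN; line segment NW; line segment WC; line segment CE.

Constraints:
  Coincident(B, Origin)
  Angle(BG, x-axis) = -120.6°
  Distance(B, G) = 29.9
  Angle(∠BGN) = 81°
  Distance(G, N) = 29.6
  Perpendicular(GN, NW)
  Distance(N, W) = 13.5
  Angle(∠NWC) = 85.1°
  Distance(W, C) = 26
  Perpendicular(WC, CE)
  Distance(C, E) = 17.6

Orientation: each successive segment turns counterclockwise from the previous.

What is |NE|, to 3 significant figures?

25.2

∠NWC = 85.1° gives WC at 163° from the x-axis; with |WC| = 26.0, C = (-7.63, -16.6). The perpendicularity gives CE at right angles to WC, so CE runs at -107°; with |CE| = 17.6, E = (-12.7, -33.5). Then |NE| = |E − N| = 25.2.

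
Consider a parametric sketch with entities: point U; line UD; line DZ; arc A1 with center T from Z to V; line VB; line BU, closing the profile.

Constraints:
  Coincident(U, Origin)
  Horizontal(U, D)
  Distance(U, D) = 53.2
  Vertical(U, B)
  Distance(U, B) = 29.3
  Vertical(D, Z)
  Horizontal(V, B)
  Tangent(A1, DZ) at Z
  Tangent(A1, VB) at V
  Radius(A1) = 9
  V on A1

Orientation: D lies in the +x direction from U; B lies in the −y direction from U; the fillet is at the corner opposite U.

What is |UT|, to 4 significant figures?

48.64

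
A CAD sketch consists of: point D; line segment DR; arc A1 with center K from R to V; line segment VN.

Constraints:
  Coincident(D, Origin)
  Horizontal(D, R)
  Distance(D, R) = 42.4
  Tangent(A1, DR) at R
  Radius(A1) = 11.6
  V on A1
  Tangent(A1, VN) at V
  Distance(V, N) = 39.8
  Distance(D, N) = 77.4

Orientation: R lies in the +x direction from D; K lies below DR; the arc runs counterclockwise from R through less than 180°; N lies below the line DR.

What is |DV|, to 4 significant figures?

38.72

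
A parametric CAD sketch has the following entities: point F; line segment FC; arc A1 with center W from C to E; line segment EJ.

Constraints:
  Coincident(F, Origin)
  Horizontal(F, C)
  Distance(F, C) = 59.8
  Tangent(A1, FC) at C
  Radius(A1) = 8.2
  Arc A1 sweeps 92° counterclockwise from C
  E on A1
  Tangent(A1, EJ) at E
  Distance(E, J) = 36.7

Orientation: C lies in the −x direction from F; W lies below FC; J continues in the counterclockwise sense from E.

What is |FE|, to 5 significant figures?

68.523

F is at the origin; F and C share the same y with |FC| = 59.8 and C on the −x side, so C = (-59.800, 0.0000). Tangency of A1 to FC means the radius WC is perpendicular to FC, so W = C + (0, -8.2) = (-59.800, -8.2000). On A1, C sits at bearing 90° from W; a 92° counterclockwise sweep puts E at bearing 182°, so E = W + 8.2·(cos 182°, sin 182°) = (-67.995, -8.4862). Then |FE| = |E − F| = 68.523.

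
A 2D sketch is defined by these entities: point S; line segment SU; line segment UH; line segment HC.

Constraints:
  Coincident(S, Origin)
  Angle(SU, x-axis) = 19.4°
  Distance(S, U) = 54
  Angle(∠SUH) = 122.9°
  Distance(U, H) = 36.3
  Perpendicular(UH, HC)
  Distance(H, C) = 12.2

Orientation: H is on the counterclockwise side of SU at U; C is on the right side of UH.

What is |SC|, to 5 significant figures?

87.283

∠SUH = 122.9°, so UH runs at 19.4° + (180° − 122.9°) = 76.500° from the x-axis; with |UH| = 36.3, H = U + 36.3·(cos 76.500°, sin 76.500°) = (59.408, 53.234). UH ⟂ HC; with |HC| = 12.2 on the right of UH, C = H + 12.2·(0.97237, -0.23345) = (71.271, 50.386). Then |SC| = |C − S| = 87.283.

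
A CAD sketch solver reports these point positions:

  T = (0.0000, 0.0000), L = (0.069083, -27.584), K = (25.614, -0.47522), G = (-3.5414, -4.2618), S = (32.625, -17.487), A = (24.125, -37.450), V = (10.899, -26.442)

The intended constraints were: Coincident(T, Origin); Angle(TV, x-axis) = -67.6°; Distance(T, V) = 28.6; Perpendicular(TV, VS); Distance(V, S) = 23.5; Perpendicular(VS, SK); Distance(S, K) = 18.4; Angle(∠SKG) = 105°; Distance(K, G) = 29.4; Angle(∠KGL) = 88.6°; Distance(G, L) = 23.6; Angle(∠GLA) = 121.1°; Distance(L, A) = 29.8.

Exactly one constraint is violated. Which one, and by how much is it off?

Distance(L, A) = 29.8 — off by 3.80.

T = (0.00, 0.00) ✓; TV at -67.60° ✓; |TV| = 28.60 ✓; ∠(TV, VS) = 90.00° ✓; |VS| = 23.50 ✓; ∠(VS, SK) = 90.00° ✓; |SK| = 18.40 ✓; ∠SKG = 105.0° ✓; |KG| = 29.40 ✓; ∠KGL = 88.60° ✓; |GL| = 23.60 ✓; ∠GLA = 121.1° ✓; |LA| = 26.00 ✗.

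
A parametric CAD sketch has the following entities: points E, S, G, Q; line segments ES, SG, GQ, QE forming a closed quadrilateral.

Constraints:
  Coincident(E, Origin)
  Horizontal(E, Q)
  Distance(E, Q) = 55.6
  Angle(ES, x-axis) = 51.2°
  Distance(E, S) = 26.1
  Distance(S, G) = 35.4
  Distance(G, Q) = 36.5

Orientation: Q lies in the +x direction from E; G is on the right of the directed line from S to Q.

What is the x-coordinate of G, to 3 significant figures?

22.1

E is at the origin; EQ is horizontal with |EQ| = 55.6 and Q in +x, so Q = (55.6, 0). ES runs at 51.2° with |ES| = 26.1, so S = (16.4, 20.3). G is determined by |SG| = 35.4 and |GQ| = 36.5 together: it lies at the intersection of circle(S, 35.4) and circle(Q, 36.5). With |SQ| = 44.2, the foot of the radical line on SQ is 21.2 from S and the perpendicular offset is √(35.4² − 21.2²) = 28.3. Taking the right-of-SQ solution: G = (22.1, -14.6).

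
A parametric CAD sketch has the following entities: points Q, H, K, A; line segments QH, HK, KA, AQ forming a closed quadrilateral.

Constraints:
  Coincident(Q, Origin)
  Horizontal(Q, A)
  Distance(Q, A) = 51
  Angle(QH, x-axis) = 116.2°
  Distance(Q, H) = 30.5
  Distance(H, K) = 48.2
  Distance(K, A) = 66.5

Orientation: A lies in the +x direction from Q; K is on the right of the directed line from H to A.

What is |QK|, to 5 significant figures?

24.106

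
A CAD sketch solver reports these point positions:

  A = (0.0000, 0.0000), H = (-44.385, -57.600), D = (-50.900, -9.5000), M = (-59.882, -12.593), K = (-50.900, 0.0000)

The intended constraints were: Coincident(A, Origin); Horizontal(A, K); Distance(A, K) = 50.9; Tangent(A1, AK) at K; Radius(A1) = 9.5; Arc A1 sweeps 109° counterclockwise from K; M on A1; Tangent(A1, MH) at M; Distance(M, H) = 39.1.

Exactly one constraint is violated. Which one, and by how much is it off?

Distance(M, H) = 39.1 — off by 8.50.

A = (0.00, 0.00) ✓; A.y = 0.00, K.y = 0.00 ✓; |AK| = 50.90 ✓; ∠(DK, KA) = 90.00° ✓; |DK| = 9.500 ✓; bearing(D→M) − bearing(D→K) = 109.0° ✓; |DM| = 9.500 ✓; ∠(DM, MH) = 90.00° ✓; |MH| = 47.60 ✗.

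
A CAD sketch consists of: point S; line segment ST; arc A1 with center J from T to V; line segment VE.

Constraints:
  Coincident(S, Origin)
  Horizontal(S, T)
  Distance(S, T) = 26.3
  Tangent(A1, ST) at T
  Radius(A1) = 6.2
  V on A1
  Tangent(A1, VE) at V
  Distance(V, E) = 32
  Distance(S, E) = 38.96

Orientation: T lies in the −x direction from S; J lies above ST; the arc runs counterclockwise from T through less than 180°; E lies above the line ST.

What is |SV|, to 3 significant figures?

20.8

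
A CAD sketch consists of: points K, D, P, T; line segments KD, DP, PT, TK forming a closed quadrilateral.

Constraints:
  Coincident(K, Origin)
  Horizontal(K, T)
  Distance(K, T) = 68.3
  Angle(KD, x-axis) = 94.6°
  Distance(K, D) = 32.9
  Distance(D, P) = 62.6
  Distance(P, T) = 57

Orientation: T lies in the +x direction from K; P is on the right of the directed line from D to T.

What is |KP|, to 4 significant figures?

31.81

K is at the origin; K and T share the same y with |KT| = 68.3 and T in +x, so T = (68.3, 0). KD runs at 94.6° with |KD| = 32.9, so D = (-2.639, 32.79). P is determined by |DP| = 62.6 and |PT| = 57.0 together: it lies at the intersection of circle(D, 62.6) and circle(T, 57.0). With |DT| = 78.15, the foot of the radical line on DT is 43.36 from D and the perpendicular offset is √(62.6² − 43.36²) = 45.15. Taking the right-of-DT solution: P = (17.77, -26.38).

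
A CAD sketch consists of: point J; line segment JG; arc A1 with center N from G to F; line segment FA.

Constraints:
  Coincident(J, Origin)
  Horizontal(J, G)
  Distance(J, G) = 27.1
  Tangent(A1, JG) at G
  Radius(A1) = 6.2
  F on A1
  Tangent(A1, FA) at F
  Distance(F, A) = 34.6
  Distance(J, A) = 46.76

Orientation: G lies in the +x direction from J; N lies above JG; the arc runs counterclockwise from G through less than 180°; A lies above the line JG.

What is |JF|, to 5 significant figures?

33.981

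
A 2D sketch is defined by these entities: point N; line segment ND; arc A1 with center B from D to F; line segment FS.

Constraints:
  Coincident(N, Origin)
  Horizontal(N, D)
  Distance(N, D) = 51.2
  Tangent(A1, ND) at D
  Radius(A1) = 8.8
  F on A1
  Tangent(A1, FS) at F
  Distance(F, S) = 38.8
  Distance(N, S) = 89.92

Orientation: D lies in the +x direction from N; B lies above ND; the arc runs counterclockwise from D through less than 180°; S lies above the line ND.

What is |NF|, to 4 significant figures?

57.55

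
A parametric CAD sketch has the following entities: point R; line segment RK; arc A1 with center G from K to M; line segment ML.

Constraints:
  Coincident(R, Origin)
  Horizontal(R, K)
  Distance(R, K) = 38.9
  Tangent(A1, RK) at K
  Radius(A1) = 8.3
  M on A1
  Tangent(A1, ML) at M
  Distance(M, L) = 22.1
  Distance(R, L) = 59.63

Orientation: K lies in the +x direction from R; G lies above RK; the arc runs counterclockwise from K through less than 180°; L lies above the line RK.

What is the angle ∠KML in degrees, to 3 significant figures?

143°

Checks: |GM| = 8.300 ✓; ∠(GM, ML) = 90.00° ✓; |ML| = 22.10 ✓; |RL| = 59.63 ✓.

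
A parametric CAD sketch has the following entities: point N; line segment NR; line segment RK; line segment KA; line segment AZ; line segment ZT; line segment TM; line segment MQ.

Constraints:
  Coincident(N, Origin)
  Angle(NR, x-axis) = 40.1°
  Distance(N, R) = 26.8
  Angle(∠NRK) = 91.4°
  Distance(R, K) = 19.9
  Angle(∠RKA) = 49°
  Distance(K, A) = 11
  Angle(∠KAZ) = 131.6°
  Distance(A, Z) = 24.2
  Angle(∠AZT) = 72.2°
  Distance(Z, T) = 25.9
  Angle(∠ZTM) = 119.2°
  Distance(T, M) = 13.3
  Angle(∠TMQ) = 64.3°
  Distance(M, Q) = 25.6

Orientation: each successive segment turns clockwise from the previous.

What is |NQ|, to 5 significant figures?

21.205

N is at the origin; NR runs at 40.1° with length 26.8, so R = (20.500, 17.263). ∠NRK = 91.4° gives RK at -48.500° from the x-axis; with |RK| = 19.9, K = (33.686, 2.3583). ∠RKA = 49.0° gives KA at -179.50° from the x-axis; with |KA| = 11.0, A = (22.686, 2.2623). ∠KAZ = 131.6° gives AZ at 132.10° from the x-axis; with |AZ| = 24.2, Z = (6.4621, 20.218). ∠AZT = 72.2° gives ZT at 24.300° from the x-axis; with |ZT| = 25.9, T = (30.067, 30.876). ∠ZTM = 119.2° gives TM at -36.500° from the x-axis; with |TM| = 13.3, M = (40.759, 22.965). ∠TMQ = 64.3° gives MQ at -152.20° from the x-axis; with |MQ| = 25.6, Q = (18.113, 11.026). Then |NQ| = |Q − N| = 21.205.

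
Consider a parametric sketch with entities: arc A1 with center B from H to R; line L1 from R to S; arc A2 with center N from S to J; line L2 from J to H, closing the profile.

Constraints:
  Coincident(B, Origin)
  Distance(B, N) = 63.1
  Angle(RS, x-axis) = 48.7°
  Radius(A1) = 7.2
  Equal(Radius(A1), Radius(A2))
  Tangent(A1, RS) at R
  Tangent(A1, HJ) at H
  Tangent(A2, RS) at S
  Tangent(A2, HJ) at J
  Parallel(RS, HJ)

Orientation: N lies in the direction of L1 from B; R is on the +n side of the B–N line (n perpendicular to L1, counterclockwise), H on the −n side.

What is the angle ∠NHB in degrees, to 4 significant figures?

83.49°

The slot axis is L1's direction at 48.7°, so u = (cos 48.7°, sin 48.7°) = (0.6600, 0.7513) and n = (−sin 48.7°, cos 48.7°) = (-0.7513, 0.6600). B is at the origin and N lies 63.1 along u from B, so N = 63.1·u = (41.65, 47.40). Tangency of A1 to both parallel lines with radius 7.2 puts R and H at B ± 7.2·n: R = (-5.409, 4.752), H = (5.409, -4.752). Then cos ∠NHB = HN·HB / (|HN||HB|), giving 83.49°.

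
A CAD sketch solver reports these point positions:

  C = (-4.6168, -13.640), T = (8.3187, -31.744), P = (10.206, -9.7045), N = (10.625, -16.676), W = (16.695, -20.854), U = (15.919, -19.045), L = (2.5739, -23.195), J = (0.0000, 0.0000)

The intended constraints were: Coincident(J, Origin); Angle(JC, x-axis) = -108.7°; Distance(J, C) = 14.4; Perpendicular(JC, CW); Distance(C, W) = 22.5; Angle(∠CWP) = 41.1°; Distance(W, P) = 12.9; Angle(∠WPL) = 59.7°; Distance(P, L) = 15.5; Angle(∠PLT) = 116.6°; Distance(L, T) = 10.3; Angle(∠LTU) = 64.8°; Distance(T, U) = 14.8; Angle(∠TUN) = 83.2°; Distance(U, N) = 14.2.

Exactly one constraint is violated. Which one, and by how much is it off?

Distance(U, N) = 14.2 — off by 8.40.

J = (0.00, 0.00) ✓; JC at -108.7° ✓; |JC| = 14.40 ✓; ∠(JC, CW) = 90.00° ✓; |CW| = 22.50 ✓; ∠CWP = 41.10° ✓; |WP| = 12.90 ✓; ∠WPL = 59.70° ✓; |PL| = 15.50 ✓; ∠PLT = 116.6° ✓; |LT| = 10.30 ✓; ∠LTU = 64.80° ✓; |TU| = 14.80 ✓; ∠TUN = 83.21° ✓; |UN| = 5.800 ✗.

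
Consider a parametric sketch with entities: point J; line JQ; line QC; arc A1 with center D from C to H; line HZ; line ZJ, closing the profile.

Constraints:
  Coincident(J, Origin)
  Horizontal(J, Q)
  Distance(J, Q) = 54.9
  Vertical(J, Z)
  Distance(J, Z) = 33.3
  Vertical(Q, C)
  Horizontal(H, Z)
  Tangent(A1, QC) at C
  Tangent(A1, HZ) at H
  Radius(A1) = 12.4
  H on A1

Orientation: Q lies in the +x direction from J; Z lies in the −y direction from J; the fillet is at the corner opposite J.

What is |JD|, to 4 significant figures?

47.36

J is at the origin; J and Q share the same y with |JQ| = 54.9 and Q on the +x side, so Q = (54.90, 0.000). J and Z share the same x with |JZ| = 33.3 and Z on the −y side, so Z = (0.000, -33.30). The virtual corner opposite J is at (54.90, -33.30). Tangency of A1 to QC means the radius DC is perpendicular to QC and A1 meets HZ tangentially, so DH is at right angles to HZ, with radius 12.4, so the center D sits 12.4 in from both sides at D = (42.50, -20.90). Then |JD| = |D − J| = 47.36.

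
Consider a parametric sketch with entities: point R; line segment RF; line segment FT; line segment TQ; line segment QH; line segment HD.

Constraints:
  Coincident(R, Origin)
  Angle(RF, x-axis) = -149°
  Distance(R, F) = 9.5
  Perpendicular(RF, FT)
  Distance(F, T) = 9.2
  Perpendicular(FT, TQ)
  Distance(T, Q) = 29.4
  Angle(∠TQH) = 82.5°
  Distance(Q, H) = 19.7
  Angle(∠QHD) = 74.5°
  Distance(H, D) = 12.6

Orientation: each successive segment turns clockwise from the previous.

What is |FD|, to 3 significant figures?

16.2

R is at the origin; RF runs at -149.0° with length 9.5, so F = (-8.14, -4.89). RF is perpendicular to FT, so FT runs at 121°; with |FT| = 9.2, T = (-12.9, 2.99). FT is perpendicular to TQ, so TQ runs at 31.0°; with |TQ| = 29.4, Q = (12.3, 18.1). ∠TQH = 82.5° gives QH at -66.5° from the x-axis; with |QH| = 19.7, H = (20.2, 0.0691). ∠QHD = 74.5° gives HD at -172° from the x-axis; with |HD| = 12.6, D = (7.70, -1.68). Then |FD| = |D − F| = 16.2.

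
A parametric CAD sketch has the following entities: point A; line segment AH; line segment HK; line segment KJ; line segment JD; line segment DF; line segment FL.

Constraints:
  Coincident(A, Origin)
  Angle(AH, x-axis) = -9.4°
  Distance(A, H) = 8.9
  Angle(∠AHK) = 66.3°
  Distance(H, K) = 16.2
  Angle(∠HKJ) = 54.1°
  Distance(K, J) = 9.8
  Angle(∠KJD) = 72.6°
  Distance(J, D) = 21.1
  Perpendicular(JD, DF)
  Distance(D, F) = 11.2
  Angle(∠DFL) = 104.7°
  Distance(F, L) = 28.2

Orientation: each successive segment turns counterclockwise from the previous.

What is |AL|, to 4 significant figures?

26.04

A is at the origin; AH runs at -9.4° with length 8.9, so H = (8.780, -1.454). ∠AHK = 66.3° gives HK at 104.3° from the x-axis; with |HK| = 16.2, K = (4.779, 14.24). ∠HKJ = 54.1° gives KJ at -129.8° from the x-axis; with |KJ| = 9.8, J = (-1.494, 6.715). ∠KJD = 72.6° gives JD at -22.40° from the x-axis; with |JD| = 21.1, D = (18.01, -1.325). JD ⟂ DF, so DF runs at 67.60°; with |DF| = 11.2, F = (22.28, 9.030). ∠DFL = 104.7° gives FL at 142.9° from the x-axis; with |FL| = 28.2, L = (-0.2099, 26.04). Then |AL| = |L − A| = 26.04.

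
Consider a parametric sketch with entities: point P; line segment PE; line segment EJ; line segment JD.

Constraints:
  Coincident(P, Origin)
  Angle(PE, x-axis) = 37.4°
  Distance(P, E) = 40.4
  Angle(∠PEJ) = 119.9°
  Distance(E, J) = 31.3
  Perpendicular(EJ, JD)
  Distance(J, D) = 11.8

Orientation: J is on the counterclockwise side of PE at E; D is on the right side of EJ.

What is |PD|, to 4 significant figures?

69.56

∠PEJ = 119.9°, so EJ runs at 37.4° + (180° − 119.9°) = 97.50° from the x-axis; with |EJ| = 31.3, J = E + 31.3·(cos 97.50°, sin 97.50°) = (28.01, 55.57). EJ ⟂ JD; with |JD| = 11.8 on the right of EJ, D = J + 11.8·(0.9914, 0.1305) = (39.71, 57.11). Then |PD| = |D − P| = 69.56.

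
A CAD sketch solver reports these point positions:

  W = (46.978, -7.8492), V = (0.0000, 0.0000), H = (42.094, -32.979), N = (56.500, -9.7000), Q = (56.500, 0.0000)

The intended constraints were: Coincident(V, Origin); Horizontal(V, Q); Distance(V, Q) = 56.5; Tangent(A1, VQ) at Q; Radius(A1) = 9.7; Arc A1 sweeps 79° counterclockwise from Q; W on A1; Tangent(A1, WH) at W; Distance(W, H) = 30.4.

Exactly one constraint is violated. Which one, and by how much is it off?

Distance(W, H) = 30.4 — off by 4.80.

V = (0.00, 0.00) ✓; V.y = 0.00, Q.y = 0.00 ✓; |VQ| = 56.50 ✓; ∠(NQ, QV) = 90.00° ✓; |NQ| = 9.700 ✓; bearing(N→W) − bearing(N→Q) = 79.00° ✓; |NW| = 9.700 ✓; ∠(NW, WH) = 90.00° ✓; |WH| = 25.60 ✗.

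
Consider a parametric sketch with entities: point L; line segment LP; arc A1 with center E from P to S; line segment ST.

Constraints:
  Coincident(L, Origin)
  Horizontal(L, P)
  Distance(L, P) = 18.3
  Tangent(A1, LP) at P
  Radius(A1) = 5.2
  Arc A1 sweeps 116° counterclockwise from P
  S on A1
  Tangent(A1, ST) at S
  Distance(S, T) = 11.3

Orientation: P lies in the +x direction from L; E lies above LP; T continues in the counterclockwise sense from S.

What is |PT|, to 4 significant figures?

17.64

On A1, P sits at bearing -90° from E; a 116° counterclockwise sweep puts S at bearing 26°, so S = E + 5.2·(cos 26°, sin 26°) = (22.97, 7.480). A1 meets ST tangentially, so ES is at right angles to ST, so ST runs along (−sin 26°, cos 26°); with |ST| = 11.3, T = (18.02, 17.64). Then |PT| = |T − P| = 17.64.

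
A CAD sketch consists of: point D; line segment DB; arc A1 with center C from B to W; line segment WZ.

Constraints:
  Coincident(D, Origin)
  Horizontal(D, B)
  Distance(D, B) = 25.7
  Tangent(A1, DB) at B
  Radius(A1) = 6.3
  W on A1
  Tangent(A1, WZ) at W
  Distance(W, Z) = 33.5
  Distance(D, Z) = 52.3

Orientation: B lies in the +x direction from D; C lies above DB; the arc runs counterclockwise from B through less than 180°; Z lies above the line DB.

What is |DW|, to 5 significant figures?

32.503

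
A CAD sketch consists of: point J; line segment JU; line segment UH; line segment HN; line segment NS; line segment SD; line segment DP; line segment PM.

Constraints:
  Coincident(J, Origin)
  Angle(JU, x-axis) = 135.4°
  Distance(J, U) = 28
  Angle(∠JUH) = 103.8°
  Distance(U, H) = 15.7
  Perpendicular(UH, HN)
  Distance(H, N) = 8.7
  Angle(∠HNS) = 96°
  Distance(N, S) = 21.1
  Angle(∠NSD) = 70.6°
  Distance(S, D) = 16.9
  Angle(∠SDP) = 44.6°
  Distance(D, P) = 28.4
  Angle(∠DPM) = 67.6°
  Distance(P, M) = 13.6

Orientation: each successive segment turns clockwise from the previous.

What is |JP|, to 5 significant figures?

21.727

J is at the origin; JU runs at 135.4° with length 28.0, so U = (-19.937, 19.660). ∠JUH = 103.8° gives UH at 59.200° from the x-axis; with |UH| = 15.7, H = (-11.898, 33.146). UH is perpendicular to HN, so HN runs at -30.800°; with |HN| = 8.7, N = (-4.4247, 28.691). ∠HNS = 96.0° gives NS at -114.80° from the x-axis; with |NS| = 21.1, S = (-13.275, 9.5371). ∠NSD = 70.6° gives SD at 135.80° from the x-axis; with |SD| = 16.9, D = (-25.391, 21.319). ∠SDP = 44.6° gives DP at 0.40000° from the x-axis; with |DP| = 28.4, P = (3.0084, 21.517). Then |JP| = |P − J| = 21.727.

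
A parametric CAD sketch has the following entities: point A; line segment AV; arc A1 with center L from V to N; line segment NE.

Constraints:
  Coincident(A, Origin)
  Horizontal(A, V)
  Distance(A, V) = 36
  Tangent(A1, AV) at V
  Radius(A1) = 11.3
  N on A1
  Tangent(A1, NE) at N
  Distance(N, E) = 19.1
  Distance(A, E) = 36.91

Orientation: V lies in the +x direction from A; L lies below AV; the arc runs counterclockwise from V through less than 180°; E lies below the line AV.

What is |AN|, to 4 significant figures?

26.74

Checks: |LN| = 11.30 ✓; ∠(LN, NE) = 90.00° ✓; |NE| = 19.10 ✓; |AE| = 36.91 ✓.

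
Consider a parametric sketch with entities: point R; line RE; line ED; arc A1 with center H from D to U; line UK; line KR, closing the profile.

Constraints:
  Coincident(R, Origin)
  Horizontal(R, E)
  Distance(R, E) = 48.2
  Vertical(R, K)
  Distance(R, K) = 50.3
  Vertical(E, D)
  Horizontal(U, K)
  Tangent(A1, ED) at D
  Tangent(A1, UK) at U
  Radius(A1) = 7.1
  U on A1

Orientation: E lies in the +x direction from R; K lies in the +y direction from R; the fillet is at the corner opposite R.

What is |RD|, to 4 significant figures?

64.73

The virtual corner opposite R is at (48.20, 50.30). A1 meets ED tangentially, so HD is at right angles to ED and tangency of A1 to UK means the radius HU is perpendicular to UK, with radius 7.1, so the center H sits 7.1 in from both sides at H = (41.10, 43.20). That places the tangent points at D = (48.20, 43.20) on ED and U = (41.10, 50.30) on UK. Then |RD| = |D − R| = 64.73.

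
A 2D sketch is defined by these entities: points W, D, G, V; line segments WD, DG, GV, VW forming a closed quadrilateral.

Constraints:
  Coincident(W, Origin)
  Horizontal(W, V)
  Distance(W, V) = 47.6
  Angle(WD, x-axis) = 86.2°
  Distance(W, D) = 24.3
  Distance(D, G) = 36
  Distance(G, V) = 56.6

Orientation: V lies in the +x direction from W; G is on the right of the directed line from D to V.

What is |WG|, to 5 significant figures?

13.169

Checks: |DG| = 36.00 ✓; |GV| = 56.60 ✓.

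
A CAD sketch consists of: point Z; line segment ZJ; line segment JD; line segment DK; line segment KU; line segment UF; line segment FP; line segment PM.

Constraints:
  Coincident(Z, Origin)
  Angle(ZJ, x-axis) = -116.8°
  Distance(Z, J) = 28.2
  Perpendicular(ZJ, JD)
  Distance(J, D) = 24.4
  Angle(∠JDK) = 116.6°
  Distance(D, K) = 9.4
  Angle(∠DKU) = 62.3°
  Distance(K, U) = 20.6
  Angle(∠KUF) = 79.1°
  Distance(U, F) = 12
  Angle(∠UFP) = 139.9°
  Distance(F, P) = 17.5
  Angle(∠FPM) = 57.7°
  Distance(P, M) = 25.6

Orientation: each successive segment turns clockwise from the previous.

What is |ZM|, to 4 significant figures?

31.86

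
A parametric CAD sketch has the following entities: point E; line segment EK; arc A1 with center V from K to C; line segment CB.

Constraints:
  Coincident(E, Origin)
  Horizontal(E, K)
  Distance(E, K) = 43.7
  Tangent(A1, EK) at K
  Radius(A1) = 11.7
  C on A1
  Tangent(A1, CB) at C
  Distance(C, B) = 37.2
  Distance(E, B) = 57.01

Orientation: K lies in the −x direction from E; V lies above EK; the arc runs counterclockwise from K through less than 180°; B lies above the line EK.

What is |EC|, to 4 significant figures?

33.90

E is at the origin; E and K share the same y with |EK| = 43.7 and K on the −x side, so K = (-43.70, 0.000). The tangent condition forces VK to be normal to EK, so V = K + (0, 11.7) = (-43.70, 11.70). Since VC ⟂ CB (tangency), |VB| = √(11.7² + 37.2²) = 39.00 regardless of where C sits on A1. So B lies on both circle(E, 57.01) and circle(V, 39.00); the above-EK intersection is B = (-30.27, 48.31). C is the foot of the tangent from B: C = (-32.01, 11.15).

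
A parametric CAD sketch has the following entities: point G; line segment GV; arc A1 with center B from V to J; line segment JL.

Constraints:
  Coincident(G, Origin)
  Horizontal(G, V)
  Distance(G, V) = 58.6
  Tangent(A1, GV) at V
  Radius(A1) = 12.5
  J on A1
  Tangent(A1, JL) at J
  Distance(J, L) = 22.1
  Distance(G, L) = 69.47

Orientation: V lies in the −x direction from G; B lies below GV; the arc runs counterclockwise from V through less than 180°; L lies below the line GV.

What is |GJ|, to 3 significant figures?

71.9

Checks: |BJ| = 12.50 ✓; ∠(BJ, JL) = 90.00° ✓; |JL| = 22.10 ✓; |GL| = 69.47 ✓.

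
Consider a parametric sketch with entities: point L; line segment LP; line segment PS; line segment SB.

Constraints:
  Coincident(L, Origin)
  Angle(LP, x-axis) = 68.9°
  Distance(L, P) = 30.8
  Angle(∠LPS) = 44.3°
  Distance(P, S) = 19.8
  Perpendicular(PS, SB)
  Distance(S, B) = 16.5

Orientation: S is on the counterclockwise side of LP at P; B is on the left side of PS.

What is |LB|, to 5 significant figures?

5.4904

L is at the origin; LP runs at 68.9° with length 30.8, so P = 30.8·(cos 68.9°, sin 68.9°) = (11.088, 28.735). ∠LPS = 44.3°, so PS runs at 68.9° + (180° − 44.3°) = 204.60° from the x-axis; with |PS| = 19.8, S = P + 19.8·(cos 204.60°, sin 204.60°) = (-6.9150, 20.493). The perpendicularity gives SB at right angles to PS; with |SB| = 16.5 on the left of PS, B = S + 16.5·(0.41628, -0.90924) = (-0.046340, 5.4902). Then |LB| = |B − L| = 5.4904.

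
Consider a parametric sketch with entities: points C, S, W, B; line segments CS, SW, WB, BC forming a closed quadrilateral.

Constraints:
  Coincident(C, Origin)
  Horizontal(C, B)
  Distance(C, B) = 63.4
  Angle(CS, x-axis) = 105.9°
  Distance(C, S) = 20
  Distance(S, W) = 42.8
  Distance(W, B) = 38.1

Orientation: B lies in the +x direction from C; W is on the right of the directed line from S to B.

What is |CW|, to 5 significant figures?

28.024

C is at the origin; CB is horizontal with |CB| = 63.4 and B in +x, so B = (63.4, 0). CS runs at 105.9° with |CS| = 20.0, so S = (-5.4792, 19.235). W is determined by |SW| = 42.8 and |WB| = 38.1 together: it lies at the intersection of circle(S, 42.8) and circle(B, 38.1). With |SB| = 71.514, the foot of the radical line on SB is 38.416 from S and the perpendicular offset is √(42.8² − 38.416²) = 18.870. Taking the right-of-SB solution: W = (26.446, -9.2723).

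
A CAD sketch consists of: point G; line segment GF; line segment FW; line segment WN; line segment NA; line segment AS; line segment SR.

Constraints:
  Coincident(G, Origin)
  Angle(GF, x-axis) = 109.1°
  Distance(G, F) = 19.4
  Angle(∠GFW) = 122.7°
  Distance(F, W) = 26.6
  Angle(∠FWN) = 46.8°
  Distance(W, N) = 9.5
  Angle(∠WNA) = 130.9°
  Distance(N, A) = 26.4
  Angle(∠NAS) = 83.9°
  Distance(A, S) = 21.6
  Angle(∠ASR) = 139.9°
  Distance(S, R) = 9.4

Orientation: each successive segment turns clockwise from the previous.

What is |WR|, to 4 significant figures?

31.42

∠NAS = 83.9° gives AS at 133.4° from the x-axis; with |AS| = 21.6, S = (-20.46, 25.46). ∠ASR = 139.9° gives SR at 93.30° from the x-axis; with |SR| = 9.4, R = (-21.01, 34.85). Then |WR| = |R − W| = 31.42.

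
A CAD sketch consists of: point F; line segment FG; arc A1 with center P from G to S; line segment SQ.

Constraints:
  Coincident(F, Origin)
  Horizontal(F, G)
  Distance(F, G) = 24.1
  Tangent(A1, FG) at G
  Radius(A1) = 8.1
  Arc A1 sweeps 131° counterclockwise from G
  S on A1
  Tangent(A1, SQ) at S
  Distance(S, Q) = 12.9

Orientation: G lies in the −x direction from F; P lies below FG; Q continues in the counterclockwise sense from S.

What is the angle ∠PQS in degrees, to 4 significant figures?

32.12°

F is at the origin; F and G share the same y with |FG| = 24.1 and G on the −x side, so G = (-24.10, 0.000). A1 meets FG tangentially, so PG is at right angles to FG, so P = G + (0, -8.1) = (-24.10, -8.100). On A1, G sits at bearing 90° from P; a 131° counterclockwise sweep puts S at bearing 221°, so S = P + 8.1·(cos 221°, sin 221°) = (-30.21, -13.41). Since A1 is tangent to SQ there, PS ⟂ SQ, so SQ runs along (−sin 221°, cos 221°); with |SQ| = 12.9, Q = (-21.75, -23.15). Then cos ∠PQS = QP·QS / (|QP||QS|), giving 32.12°.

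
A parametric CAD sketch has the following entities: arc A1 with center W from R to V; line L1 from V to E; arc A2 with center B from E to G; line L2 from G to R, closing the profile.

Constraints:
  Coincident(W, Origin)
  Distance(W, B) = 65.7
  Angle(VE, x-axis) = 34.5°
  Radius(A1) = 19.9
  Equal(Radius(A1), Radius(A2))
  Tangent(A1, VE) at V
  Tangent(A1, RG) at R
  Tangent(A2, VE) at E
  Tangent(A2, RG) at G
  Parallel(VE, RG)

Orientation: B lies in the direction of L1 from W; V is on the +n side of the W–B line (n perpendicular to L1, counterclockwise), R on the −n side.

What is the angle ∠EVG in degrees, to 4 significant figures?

31.21°

The slot axis is L1's direction at 34.5°, so u = (cos 34.5°, sin 34.5°) = (0.8241, 0.5664) and n = (−sin 34.5°, cos 34.5°) = (-0.5664, 0.8241). W is at the origin and B lies 65.7 along u from W, so B = 65.7·u = (54.15, 37.21). Tangency of A1 to both parallel lines with radius 19.9 puts V and R at W ± 19.9·n: V = (-11.27, 16.40), R = (11.27, -16.40). Equal radii place E and G the same way about B: E = B + 19.9·n = (42.87, 53.61), G = B − 19.9·n = (65.42, 20.81). Then cos ∠EVG = VE·VG / (|VE||VG|), giving 31.21°.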